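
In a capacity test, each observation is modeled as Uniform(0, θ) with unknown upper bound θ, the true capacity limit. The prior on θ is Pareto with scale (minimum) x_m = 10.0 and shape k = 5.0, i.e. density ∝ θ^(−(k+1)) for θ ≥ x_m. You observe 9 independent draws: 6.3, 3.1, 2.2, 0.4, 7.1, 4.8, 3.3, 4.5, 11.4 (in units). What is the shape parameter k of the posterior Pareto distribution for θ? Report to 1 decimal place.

A Pareto(scale x_m, shape k) prior on the upper bound θ of Uniform(0, θ) is conjugate: posterior is Pareto(max(x_m, max xᵢ), k + n).
Sample maximum = 11.4; prior scale x_m = 10.0 → posterior scale = max = 11.4.
Posterior shape = 5.0 + 9 = 14.0.
Posterior shape k = 14.0.

14.0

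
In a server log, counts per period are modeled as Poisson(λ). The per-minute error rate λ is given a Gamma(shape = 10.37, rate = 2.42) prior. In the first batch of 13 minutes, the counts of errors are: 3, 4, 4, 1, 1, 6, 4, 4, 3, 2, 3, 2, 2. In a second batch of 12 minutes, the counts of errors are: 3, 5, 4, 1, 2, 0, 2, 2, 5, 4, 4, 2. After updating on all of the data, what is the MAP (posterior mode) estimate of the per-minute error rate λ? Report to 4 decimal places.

3.0040

With a Gamma(shape α, rate β) prior, the Poisson likelihood is conjugate: the posterior is Gamma(α + ΣXᵢ, β + n).
Batch 1: sum of counts S = 39 over n = 13 minutes.
After batch 1: Gamma(α+S, β+n) = Gamma(10.37+39, 2.42+13) = Gamma(49.37, 15.42).
Batch 2: sum of counts S = 34 over n = 12 minutes.
After batch 2: Gamma(α+S, β+n) = Gamma(49.37+34, 15.42+12) = Gamma(83.37, 27.42).
Mode of Gamma(α,β) for α≥1 is (α−1)/β = 82.37/27.42 = 3.0040.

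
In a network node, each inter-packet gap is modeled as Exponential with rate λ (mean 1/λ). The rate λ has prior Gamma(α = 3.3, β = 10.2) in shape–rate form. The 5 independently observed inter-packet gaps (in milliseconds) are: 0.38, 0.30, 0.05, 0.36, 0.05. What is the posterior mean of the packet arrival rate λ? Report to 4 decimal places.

0.7319

With a Gamma(shape α, rate β) prior on the exponential rate λ, the posterior after n observations with total T = Σxᵢ is Gamma(α+n, β+T).
Sum of observations T = 1.14 milliseconds; n = 5.
Posterior: Gamma(3.3+5, 10.2+1.14) = Gamma(8.3, 11.34).
Posterior mean of λ = α/β = 8.3/11.34 = 0.7319.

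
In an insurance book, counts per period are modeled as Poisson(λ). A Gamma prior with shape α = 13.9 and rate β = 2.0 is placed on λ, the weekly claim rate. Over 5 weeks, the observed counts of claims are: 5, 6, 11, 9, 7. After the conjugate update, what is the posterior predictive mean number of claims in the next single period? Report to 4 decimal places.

With a Gamma(shape α, rate β) prior, the Poisson likelihood is conjugate: the posterior is Gamma(α + ΣXᵢ, β + n).
Sum of counts S = 38 over n = 5 weeks.
Posterior: Gamma(α+S, β+n) = Gamma(13.9+38, 2.0+5) = Gamma(51.9, 7.0).
The predictive distribution for one future period is NegBinom with mean α/β = 7.4143.

7.4143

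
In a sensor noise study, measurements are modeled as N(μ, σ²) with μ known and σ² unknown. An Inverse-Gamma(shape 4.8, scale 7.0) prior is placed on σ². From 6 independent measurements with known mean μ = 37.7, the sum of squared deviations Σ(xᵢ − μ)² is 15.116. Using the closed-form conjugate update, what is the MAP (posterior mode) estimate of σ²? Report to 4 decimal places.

With known mean μ and an Inverse-Gamma(α, β) prior on σ², the Normal likelihood is conjugate: posterior is Inv-Gamma(α + n/2, β + Σ(xᵢ−μ)²/2).
Posterior: Inv-Gamma(4.8 + 6/2, 7.0 + 15.116/2) = Inv-Gamma(7.80, 14.5580).
Mode = β/(α+1) = 14.5580/8.80 = 1.6543.

1.6543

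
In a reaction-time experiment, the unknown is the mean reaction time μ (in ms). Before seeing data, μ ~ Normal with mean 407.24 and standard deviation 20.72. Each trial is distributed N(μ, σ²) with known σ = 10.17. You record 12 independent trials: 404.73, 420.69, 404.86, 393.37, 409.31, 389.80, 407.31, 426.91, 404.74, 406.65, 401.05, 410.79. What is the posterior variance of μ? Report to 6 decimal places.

For Normal data with known variance σ², a Normal(μ₀, σ₀²) prior on μ is conjugate. Posterior precision = 1/σ₀² + n/σ²; posterior mean is the precision-weighted average of μ₀ and x̄.
σ₀² = 20.72² = 429.3184, σ² = 10.17² = 103.4289; σ² + n·σ₀² = 103.4289 + 12·429.3184 = 5255.2497.
Posterior precision = 1/σ₀² + n/σ² = 1/429.3184 + 12/103.4289 = (σ² + n·σ₀²)/(σ₀²σ²) = 5255.2497/(429.3184·103.4289); posterior variance σₙ² = σ₀²σ²/(σ² + n·σ₀²) = 429.3184·103.4289/5255.2497 = 8.449442.

8.449442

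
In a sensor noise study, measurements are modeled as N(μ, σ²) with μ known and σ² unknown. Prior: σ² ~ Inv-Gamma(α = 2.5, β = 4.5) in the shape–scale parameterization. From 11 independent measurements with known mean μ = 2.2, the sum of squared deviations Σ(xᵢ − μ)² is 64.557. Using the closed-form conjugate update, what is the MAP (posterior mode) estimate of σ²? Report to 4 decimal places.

4.0865

With known mean μ and an Inverse-Gamma(α, β) prior on σ², the Normal likelihood is conjugate: posterior is Inv-Gamma(α + n/2, β + Σ(xᵢ−μ)²/2).
Posterior: Inv-Gamma(2.5 + 11/2, 4.5 + 64.557/2) = Inv-Gamma(8.00, 36.7785).
Mode = β/(α+1) = 36.7785/9.00 = 4.0865.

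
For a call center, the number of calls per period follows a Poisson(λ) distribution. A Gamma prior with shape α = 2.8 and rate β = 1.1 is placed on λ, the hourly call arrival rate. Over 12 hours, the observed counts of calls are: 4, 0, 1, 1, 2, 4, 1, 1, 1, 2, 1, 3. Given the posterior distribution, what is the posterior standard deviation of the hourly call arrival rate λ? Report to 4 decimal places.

With a Gamma(shape α, rate β) prior, the Poisson likelihood is conjugate: the posterior is Gamma(α + ΣXᵢ, β + n).
Sum of counts S = 21 over n = 12 hours.
Posterior: Gamma(α+S, β+n) = Gamma(2.8+21, 1.1+12) = Gamma(23.8, 13.1).
SD = √α/β = √23.8/13.1 = 0.3724.

0.3724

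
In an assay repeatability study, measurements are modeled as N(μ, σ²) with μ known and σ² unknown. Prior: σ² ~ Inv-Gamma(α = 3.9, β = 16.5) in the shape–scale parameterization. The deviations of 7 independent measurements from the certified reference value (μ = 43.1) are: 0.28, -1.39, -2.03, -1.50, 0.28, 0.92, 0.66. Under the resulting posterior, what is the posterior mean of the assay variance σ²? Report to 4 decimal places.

With known mean μ and an Inverse-Gamma(α, β) prior on σ², the Normal likelihood is conjugate: posterior is Inv-Gamma(α + n/2, β + Σ(xᵢ−μ)²/2).
Σ(xᵢ−μ)² = (0.28)² + (-1.39)² + (-2.03)² + (-1.50)² + (0.28)² + (0.92)² + (0.66)² = 9.7418.
Posterior: Inv-Gamma(3.9 + 7/2, 16.5 + 9.7418/2) = Inv-Gamma(7.40, 21.37090).
E[σ²|data] = β/(α−1) = 21.37090/6.40 = 3.3392.

3.3392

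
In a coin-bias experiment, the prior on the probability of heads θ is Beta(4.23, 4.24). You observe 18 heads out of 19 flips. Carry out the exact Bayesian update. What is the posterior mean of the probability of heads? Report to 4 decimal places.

0.8092

The Beta prior is conjugate to a Binomial/Bernoulli likelihood; the update adds successes to α and failures to β.
Posterior: Beta(α+k, β+n−k) = Beta(4.23+18, 4.24+1) = Beta(22.23, 5.24).
Posterior mean = α/(α+β) = 22.23/27.47 = 0.8092.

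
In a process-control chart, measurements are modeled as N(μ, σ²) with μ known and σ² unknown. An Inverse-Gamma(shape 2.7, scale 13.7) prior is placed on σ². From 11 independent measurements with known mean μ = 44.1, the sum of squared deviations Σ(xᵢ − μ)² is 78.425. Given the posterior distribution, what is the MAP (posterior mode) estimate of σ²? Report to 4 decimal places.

With known mean μ and an Inverse-Gamma(α, β) prior on σ², the Normal likelihood is conjugate: posterior is Inv-Gamma(α + n/2, β + Σ(xᵢ−μ)²/2).
Posterior: Inv-Gamma(2.7 + 11/2, 13.7 + 78.425/2) = Inv-Gamma(8.20, 52.9125).
Mode = β/(α+1) = 52.9125/9.20 = 5.7514.

5.7514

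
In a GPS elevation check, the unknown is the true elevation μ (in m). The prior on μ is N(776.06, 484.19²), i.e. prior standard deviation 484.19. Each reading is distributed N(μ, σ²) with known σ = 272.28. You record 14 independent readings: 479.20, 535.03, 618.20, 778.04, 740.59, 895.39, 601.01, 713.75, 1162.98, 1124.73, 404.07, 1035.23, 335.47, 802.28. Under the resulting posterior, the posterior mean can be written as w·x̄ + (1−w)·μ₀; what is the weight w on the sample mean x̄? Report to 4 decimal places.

0.9779

For Normal data with known variance σ², a Normal(μ₀, σ₀²) prior on μ is conjugate. Posterior precision = 1/σ₀² + n/σ²; posterior mean is the precision-weighted average of μ₀ and x̄.
σ₀² = 484.19² = 234439.9561, σ² = 272.28² = 74136.3984. Prior precision 1/σ₀² = 1/234439.9561; data precision n/σ² = 14/74136.3984.
w = (n/σ²)/(1/σ₀² + n/σ²) = n·σ₀²/(σ² + n·σ₀²) = 14·234439.9561/(74136.3984 + 14·234439.9561) = 3282159.3854/3356295.7838 = 0.9779.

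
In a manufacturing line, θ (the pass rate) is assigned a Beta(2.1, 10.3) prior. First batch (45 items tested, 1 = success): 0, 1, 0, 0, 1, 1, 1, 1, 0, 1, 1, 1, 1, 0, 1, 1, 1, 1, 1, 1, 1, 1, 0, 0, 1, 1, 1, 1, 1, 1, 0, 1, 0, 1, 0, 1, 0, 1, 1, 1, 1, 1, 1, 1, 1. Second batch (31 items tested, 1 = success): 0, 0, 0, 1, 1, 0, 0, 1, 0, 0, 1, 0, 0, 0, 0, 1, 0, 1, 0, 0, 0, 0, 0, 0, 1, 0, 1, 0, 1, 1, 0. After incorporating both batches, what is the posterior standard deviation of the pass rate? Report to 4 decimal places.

The Beta prior is conjugate to a Binomial/Bernoulli likelihood; the update adds successes to α and failures to β.
After batch 1: Beta(2.1+34, 10.3+11) = Beta(36.1, 21.3).
After batch 2: Beta(36.1+10, 21.3+21) = Beta(46.1, 42.3).
Var = αβ/((α+β)²(α+β+1)) = 46.1·42.3/(88.4²·89.4) = 0.00279125; SD = √0.00279125 = 0.0528.

0.0528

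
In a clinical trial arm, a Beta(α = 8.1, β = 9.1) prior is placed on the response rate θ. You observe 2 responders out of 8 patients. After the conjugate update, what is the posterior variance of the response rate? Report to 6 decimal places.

The Beta prior is conjugate to a Binomial/Bernoulli likelihood; the update adds successes to α and failures to β.
Posterior: Beta(α+k, β+n−k) = Beta(8.1+2, 9.1+6) = Beta(10.1, 15.1).
Var = αβ/((α+β)²(α+β+1)) = 10.1·15.1/(25.2²·26.2) = 0.009166.

0.009166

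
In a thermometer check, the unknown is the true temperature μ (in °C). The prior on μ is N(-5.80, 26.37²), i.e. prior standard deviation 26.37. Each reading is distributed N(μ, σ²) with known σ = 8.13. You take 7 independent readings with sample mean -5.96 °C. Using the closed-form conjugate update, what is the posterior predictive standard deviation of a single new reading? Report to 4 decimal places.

8.6841

For Normal data with known variance σ², a Normal(μ₀, σ₀²) prior on μ is conjugate. Posterior precision = 1/σ₀² + n/σ²; posterior mean is the precision-weighted average of μ₀ and x̄.
σ₀² = 26.37² = 695.3769, σ² = 8.13² = 66.0969; σ² + n·σ₀² = 66.0969 + 7·695.3769 = 4933.7352.
Posterior precision = 1/σ₀² + n/σ² = 1/695.3769 + 7/66.0969 = (σ² + n·σ₀²)/(σ₀²σ²) = 4933.7352/(695.3769·66.0969); posterior variance σₙ² = σ₀²σ²/(σ² + n·σ₀²) = 695.3769·66.0969/4933.7352 = 9.315915.
Predictive variance for one new observation = σₙ² + σ² = 695.3769·66.0969/4933.7352 + 66.0969 = σ²·(σ₀² + 4933.7352)/4933.7352 = 66.0969·5629.1121/4933.7352 = 75.412815; SD = √(66.0969·5629.1121/4933.7352) = 8.6841.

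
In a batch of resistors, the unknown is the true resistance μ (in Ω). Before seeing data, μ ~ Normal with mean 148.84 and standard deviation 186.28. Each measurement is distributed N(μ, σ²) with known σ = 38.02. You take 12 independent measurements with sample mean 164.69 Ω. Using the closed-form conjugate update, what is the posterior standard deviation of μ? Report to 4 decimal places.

10.9564

For Normal data with known variance σ², a Normal(μ₀, σ₀²) prior on μ is conjugate. Posterior precision = 1/σ₀² + n/σ²; posterior mean is the precision-weighted average of μ₀ and x̄.
σ₀² = 186.28² = 34700.2384, σ² = 38.02² = 1445.5204; σ² + n·σ₀² = 1445.5204 + 12·34700.2384 = 417848.3812.
Posterior precision = 1/σ₀² + n/σ² = 1/34700.2384 + 12/1445.5204 = (σ² + n·σ₀²)/(σ₀²σ²) = 417848.3812/(34700.2384·1445.5204); posterior variance σₙ² = σ₀²σ²/(σ² + n·σ₀²) = 34700.2384·1445.5204/417848.3812 = 120.043309.
Posterior SD = √σₙ² = √(34700.2384·1445.5204/417848.3812) = 10.9564.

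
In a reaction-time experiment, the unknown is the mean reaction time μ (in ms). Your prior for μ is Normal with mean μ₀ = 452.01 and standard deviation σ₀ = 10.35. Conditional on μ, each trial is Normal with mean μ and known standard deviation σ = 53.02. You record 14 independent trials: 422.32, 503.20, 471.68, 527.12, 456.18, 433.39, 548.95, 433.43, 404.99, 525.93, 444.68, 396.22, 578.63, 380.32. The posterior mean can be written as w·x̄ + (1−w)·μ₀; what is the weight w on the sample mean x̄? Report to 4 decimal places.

0.3479

For Normal data with known variance σ², a Normal(μ₀, σ₀²) prior on μ is conjugate. Posterior precision = 1/σ₀² + n/σ²; posterior mean is the precision-weighted average of μ₀ and x̄.
σ₀² = 10.35² = 107.1225, σ² = 53.02² = 2811.1204. Prior precision 1/σ₀² = 1/107.1225; data precision n/σ² = 14/2811.1204.
w = (n/σ²)/(1/σ₀² + n/σ²) = n·σ₀²/(σ² + n·σ₀²) = 14·107.1225/(2811.1204 + 14·107.1225) = 1499.715/4310.8354 = 0.3479.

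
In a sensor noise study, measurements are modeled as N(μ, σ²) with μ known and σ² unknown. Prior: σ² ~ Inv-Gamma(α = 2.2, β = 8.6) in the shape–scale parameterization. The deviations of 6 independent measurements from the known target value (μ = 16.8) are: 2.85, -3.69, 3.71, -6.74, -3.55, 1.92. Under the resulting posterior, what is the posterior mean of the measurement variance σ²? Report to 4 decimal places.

With known mean μ and an Inverse-Gamma(α, β) prior on σ², the Normal likelihood is conjugate: posterior is Inv-Gamma(α + n/2, β + Σ(xᵢ−μ)²/2).
Σ(xᵢ−μ)² = (2.85)² + (-3.69)² + (3.71)² + (-6.74)² + (-3.55)² + (1.92)² = 97.2192.
Posterior: Inv-Gamma(2.2 + 6/2, 8.6 + 97.2192/2) = Inv-Gamma(5.20, 57.20960).
E[σ²|data] = β/(α−1) = 57.20960/4.20 = 13.6213.

13.6213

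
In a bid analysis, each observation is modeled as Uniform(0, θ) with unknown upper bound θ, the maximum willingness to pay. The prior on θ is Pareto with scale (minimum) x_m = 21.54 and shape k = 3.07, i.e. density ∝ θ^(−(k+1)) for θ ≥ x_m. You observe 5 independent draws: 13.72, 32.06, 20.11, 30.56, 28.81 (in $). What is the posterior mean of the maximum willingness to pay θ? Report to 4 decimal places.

36.5947

A Pareto(scale x_m, shape k) prior on the upper bound θ of Uniform(0, θ) is conjugate: posterior is Pareto(max(x_m, max xᵢ), k + n).
Sample maximum = 32.06; prior scale x_m = 21.54 → posterior scale = max = 32.06.
Posterior shape = 3.07 + 5 = 8.07.
E[θ|data] = k·x_m/(k−1) = 8.07·32.06/7.07 = 36.5947.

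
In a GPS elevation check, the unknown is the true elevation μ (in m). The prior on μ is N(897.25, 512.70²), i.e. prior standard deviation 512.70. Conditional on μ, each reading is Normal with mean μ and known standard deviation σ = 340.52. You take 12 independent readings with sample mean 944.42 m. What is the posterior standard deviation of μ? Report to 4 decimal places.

For Normal data with known variance σ², a Normal(μ₀, σ₀²) prior on μ is conjugate. Posterior precision = 1/σ₀² + n/σ²; posterior mean is the precision-weighted average of μ₀ and x̄.
σ₀² = 512.70² = 262861.29, σ² = 340.52² = 115953.8704; σ² + n·σ₀² = 115953.8704 + 12·262861.29 = 3270289.3504.
Posterior precision = 1/σ₀² + n/σ² = 1/262861.29 + 12/115953.8704 = (σ² + n·σ₀²)/(σ₀²σ²) = 3270289.3504/(262861.29·115953.8704); posterior variance σₙ² = σ₀²σ²/(σ² + n·σ₀²) = 262861.29·115953.8704/3270289.3504 = 9320.210137.
Posterior SD = √σₙ² = √(262861.29·115953.8704/3270289.3504) = 96.5412.

96.5412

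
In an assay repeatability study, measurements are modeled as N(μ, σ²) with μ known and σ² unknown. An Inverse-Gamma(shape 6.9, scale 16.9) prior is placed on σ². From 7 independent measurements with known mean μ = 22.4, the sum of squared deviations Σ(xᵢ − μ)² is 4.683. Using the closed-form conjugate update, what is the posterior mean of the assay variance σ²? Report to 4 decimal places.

With known mean μ and an Inverse-Gamma(α, β) prior on σ², the Normal likelihood is conjugate: posterior is Inv-Gamma(α + n/2, β + Σ(xᵢ−μ)²/2).
Posterior: Inv-Gamma(6.9 + 7/2, 16.9 + 4.683/2) = Inv-Gamma(10.40, 19.2415).
E[σ²|data] = β/(α−1) = 19.2415/9.40 = 2.0470.

2.0470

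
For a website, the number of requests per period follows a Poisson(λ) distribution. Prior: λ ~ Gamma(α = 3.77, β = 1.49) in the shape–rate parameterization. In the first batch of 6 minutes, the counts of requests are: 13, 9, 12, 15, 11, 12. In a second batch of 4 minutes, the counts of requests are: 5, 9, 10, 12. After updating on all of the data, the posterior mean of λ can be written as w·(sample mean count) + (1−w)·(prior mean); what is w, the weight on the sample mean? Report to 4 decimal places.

0.8703

With a Gamma(shape α, rate β) prior, the Poisson likelihood is conjugate: the posterior is Gamma(α + ΣXᵢ, β + n).
Total number of minutes: n = 6 + 4 = 10.
Posterior mean = (α₀+S)/(β₀+n) = [n/(β₀+n)]·(S/n) + [β₀/(β₀+n)]·(α₀/β₀), so only n and β₀ enter the weight.
Weight on data w = n/(β₀+n) = 10/(1.49+10) = 10/11.49 = 0.8703.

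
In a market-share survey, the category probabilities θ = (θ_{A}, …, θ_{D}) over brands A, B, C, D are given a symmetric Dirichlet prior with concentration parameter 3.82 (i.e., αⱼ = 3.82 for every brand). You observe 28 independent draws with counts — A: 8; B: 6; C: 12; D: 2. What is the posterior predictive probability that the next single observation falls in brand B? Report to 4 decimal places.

0.2269

The Dirichlet prior is conjugate to the Multinomial likelihood: each posterior αⱼ = prior αⱼ + observed count nⱼ.
Posterior concentration: (11.82, 9.82, 15.82, 5.82), total = 43.28.
P(next = B | data) = α_{B}/Σα = 0.2269.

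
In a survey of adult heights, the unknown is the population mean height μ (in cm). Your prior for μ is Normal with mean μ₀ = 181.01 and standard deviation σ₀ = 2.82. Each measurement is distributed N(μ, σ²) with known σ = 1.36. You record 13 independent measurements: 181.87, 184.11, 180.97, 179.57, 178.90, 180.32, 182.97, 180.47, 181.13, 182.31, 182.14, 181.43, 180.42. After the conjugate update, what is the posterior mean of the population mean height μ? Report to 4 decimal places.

181.2730

For Normal data with known variance σ², a Normal(μ₀, σ₀²) prior on μ is conjugate. Posterior precision = 1/σ₀² + n/σ²; posterior mean is the precision-weighted average of μ₀ and x̄.
Σxᵢ = 181.87 + 184.11 + 180.97 + 179.57 + 178.90 + 180.32 + 182.97 + 180.47 + 181.13 + 182.31 + 182.14 + 181.43 + 180.42 = 2356.61, so n·x̄ = 2356.61.
σ₀² = 2.82² = 7.9524, σ² = 1.36² = 1.8496; σ² + n·σ₀² = 1.8496 + 13·7.9524 = 105.2308.
Posterior mean = (μ₀/σ₀² + n·x̄/σ²)/(1/σ₀² + n/σ²) = (σ²·μ₀ + σ₀²·n·x̄)/(σ² + n·σ₀²) = (1.8496·181.01 + 7.9524·2356.61)/105.2308 = 19075.50146/105.2308 = 181.2730.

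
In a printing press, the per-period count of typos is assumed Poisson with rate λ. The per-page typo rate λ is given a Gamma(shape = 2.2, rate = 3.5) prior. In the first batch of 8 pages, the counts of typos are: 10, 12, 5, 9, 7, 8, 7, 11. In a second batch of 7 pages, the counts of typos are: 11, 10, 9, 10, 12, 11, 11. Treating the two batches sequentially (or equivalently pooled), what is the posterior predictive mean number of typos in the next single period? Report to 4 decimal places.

With a Gamma(shape α, rate β) prior, the Poisson likelihood is conjugate: the posterior is Gamma(α + ΣXᵢ, β + n).
Batch 1: sum of counts S = 69 over n = 8 pages.
After batch 1: Gamma(α+S, β+n) = Gamma(2.2+69, 3.5+8) = Gamma(71.2, 11.5).
Batch 2: sum of counts S = 74 over n = 7 pages.
After batch 2: Gamma(α+S, β+n) = Gamma(71.2+74, 11.5+7) = Gamma(145.2, 18.5).
The predictive distribution for one future period is NegBinom with mean α/β = 7.8486.

7.8486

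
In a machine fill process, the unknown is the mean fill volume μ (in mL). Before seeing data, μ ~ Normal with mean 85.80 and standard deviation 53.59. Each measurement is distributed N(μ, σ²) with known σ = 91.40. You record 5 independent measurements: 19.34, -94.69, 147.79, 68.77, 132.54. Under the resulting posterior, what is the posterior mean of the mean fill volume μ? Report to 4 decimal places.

66.1702

For Normal data with known variance σ², a Normal(μ₀, σ₀²) prior on μ is conjugate. Posterior precision = 1/σ₀² + n/σ²; posterior mean is the precision-weighted average of μ₀ and x̄.
Σxᵢ = 19.34 + (-94.69) + 147.79 + 68.77 + 132.54 = 273.75, so n·x̄ = 273.75.
σ₀² = 53.59² = 2871.8881, σ² = 91.40² = 8353.96; σ² + n·σ₀² = 8353.96 + 5·2871.8881 = 22713.4005.
Posterior mean = (μ₀/σ₀² + n·x̄/σ²)/(1/σ₀² + n/σ²) = (σ²·μ₀ + σ₀²·n·x̄)/(σ² + n·σ₀²) = (8353.96·85.80 + 2871.8881·273.75)/22713.4005 = 1502949.135375/22713.4005 = 66.1702.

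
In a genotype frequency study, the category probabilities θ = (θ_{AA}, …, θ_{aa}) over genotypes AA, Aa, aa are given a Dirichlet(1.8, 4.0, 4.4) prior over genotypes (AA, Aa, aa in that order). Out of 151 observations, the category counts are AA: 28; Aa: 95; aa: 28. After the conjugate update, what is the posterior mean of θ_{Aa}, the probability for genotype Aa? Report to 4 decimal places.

The Dirichlet prior is conjugate to the Multinomial likelihood: each posterior αⱼ = prior αⱼ + observed count nⱼ.
Posterior concentration: (29.8, 99.0, 32.4), total = 161.2.
E[θ_{Aa}|data] = α_{Aa}/Σα = 99.0/161.2 = 0.6141.

0.6141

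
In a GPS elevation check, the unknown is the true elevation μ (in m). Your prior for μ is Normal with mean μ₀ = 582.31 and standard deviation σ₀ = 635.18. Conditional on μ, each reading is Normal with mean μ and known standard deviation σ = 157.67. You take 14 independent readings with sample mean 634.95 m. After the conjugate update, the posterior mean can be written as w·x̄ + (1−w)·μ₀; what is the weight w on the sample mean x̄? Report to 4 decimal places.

For Normal data with known variance σ², a Normal(μ₀, σ₀²) prior on μ is conjugate. Posterior precision = 1/σ₀² + n/σ²; posterior mean is the precision-weighted average of μ₀ and x̄.
σ₀² = 635.18² = 403453.6324, σ² = 157.67² = 24859.8289. Prior precision 1/σ₀² = 1/403453.6324; data precision n/σ² = 14/24859.8289.
w = (n/σ²)/(1/σ₀² + n/σ²) = n·σ₀²/(σ² + n·σ₀²) = 14·403453.6324/(24859.8289 + 14·403453.6324) = 5648350.8536/5673210.6825 = 0.9956.

0.9956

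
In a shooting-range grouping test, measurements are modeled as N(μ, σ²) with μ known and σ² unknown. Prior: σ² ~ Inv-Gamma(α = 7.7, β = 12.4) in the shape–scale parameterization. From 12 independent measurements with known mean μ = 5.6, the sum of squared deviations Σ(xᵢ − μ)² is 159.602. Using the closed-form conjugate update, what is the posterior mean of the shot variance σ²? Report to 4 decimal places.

With known mean μ and an Inverse-Gamma(α, β) prior on σ², the Normal likelihood is conjugate: posterior is Inv-Gamma(α + n/2, β + Σ(xᵢ−μ)²/2).
Posterior: Inv-Gamma(7.7 + 12/2, 12.4 + 159.602/2) = Inv-Gamma(13.70, 92.2010).
E[σ²|data] = β/(α−1) = 92.2010/12.70 = 7.2599.

7.2599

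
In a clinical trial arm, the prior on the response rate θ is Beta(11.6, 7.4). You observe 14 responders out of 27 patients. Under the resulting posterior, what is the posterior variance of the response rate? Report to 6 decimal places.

0.005251

The Beta prior is conjugate to a Binomial/Bernoulli likelihood; the update adds successes to α and failures to β.
Posterior: Beta(α+k, β+n−k) = Beta(11.6+14, 7.4+13) = Beta(25.6, 20.4).
Var = αβ/((α+β)²(α+β+1)) = 25.6·20.4/(46.0²·47.0) = 0.005251.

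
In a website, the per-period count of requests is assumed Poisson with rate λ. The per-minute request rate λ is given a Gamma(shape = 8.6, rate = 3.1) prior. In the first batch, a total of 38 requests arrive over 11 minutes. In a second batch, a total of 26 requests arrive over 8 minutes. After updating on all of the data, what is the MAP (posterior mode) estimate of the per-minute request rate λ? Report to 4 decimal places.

3.2398

With a Gamma(shape α, rate β) prior, the Poisson likelihood is conjugate: the posterior is Gamma(α + ΣXᵢ, β + n).
After batch 1: Gamma(α+S, β+n) = Gamma(8.6+38, 3.1+11) = Gamma(46.6, 14.1).
After batch 2: Gamma(α+S, β+n) = Gamma(46.6+26, 14.1+8) = Gamma(72.6, 22.1).
Mode of Gamma(α,β) for α≥1 is (α−1)/β = 71.6/22.1 = 3.2398.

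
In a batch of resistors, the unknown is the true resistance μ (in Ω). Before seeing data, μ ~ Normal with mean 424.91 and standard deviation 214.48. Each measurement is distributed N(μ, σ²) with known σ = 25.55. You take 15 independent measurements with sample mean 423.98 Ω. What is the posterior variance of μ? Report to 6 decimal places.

For Normal data with known variance σ², a Normal(μ₀, σ₀²) prior on μ is conjugate. Posterior precision = 1/σ₀² + n/σ²; posterior mean is the precision-weighted average of μ₀ and x̄.
σ₀² = 214.48² = 46001.6704, σ² = 25.55² = 652.8025; σ² + n·σ₀² = 652.8025 + 15·46001.6704 = 690677.8585.
Posterior precision = 1/σ₀² + n/σ² = 1/46001.6704 + 15/652.8025 = (σ² + n·σ₀²)/(σ₀²σ²) = 690677.8585/(46001.6704·652.8025); posterior variance σₙ² = σ₀²σ²/(σ² + n·σ₀²) = 46001.6704·652.8025/690677.8585 = 43.479033.

43.479033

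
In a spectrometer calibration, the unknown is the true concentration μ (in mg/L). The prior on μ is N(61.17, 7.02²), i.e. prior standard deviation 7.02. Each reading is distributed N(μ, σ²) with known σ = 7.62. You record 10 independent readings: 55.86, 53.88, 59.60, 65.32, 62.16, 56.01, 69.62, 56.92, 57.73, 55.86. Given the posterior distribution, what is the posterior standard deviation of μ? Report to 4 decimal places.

2.2791

For Normal data with known variance σ², a Normal(μ₀, σ₀²) prior on μ is conjugate. Posterior precision = 1/σ₀² + n/σ²; posterior mean is the precision-weighted average of μ₀ and x̄.
σ₀² = 7.02² = 49.2804, σ² = 7.62² = 58.0644; σ² + n·σ₀² = 58.0644 + 10·49.2804 = 550.8684.
Posterior precision = 1/σ₀² + n/σ² = 1/49.2804 + 10/58.0644 = (σ² + n·σ₀²)/(σ₀²σ²) = 550.8684/(49.2804·58.0644); posterior variance σₙ² = σ₀²σ²/(σ² + n·σ₀²) = 49.2804·58.0644/550.8684 = 5.194411.
Posterior SD = √σₙ² = √(49.2804·58.0644/550.8684) = 2.2791.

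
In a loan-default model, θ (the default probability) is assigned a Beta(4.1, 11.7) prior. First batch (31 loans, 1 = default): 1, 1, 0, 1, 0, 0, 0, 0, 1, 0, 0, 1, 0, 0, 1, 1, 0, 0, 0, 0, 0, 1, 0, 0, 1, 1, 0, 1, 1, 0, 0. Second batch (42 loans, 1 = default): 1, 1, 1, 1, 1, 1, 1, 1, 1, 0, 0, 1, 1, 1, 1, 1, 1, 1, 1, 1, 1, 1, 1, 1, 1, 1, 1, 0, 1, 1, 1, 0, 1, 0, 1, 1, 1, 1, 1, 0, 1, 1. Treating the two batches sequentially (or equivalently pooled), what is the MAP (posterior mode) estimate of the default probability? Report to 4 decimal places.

0.5887

The Beta prior is conjugate to a Binomial/Bernoulli likelihood; the update adds successes to α and failures to β.
After batch 1: Beta(4.1+12, 11.7+19) = Beta(16.1, 30.7).
After batch 2: Beta(16.1+36, 30.7+6) = Beta(52.1, 36.7).
Mode of Beta(a,b) for a,b>1 is (a−1)/(a+b−2) = 51.1/86.8 = 0.5887.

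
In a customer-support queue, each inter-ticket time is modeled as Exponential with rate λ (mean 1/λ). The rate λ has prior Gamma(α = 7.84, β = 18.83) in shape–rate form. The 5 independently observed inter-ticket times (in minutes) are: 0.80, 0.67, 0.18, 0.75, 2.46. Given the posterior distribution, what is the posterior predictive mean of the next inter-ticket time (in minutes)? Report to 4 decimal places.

With a Gamma(shape α, rate β) prior on the exponential rate λ, the posterior after n observations with total T = Σxᵢ is Gamma(α+n, β+T).
Sum of observations T = 4.86 minutes; n = 5.
Posterior: Gamma(7.84+5, 18.83+4.86) = Gamma(12.84, 23.69).
The predictive distribution for the next observation is Lomax; its mean is β/(α−1) = 23.69/11.84 = 2.0008.

2.0008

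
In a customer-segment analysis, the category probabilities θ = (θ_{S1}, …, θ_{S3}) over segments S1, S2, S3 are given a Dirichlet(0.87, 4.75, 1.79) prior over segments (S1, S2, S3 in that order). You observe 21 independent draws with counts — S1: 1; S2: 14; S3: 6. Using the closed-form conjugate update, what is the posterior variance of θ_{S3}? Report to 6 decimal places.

0.006767

The Dirichlet prior is conjugate to the Multinomial likelihood: each posterior αⱼ = prior αⱼ + observed count nⱼ.
Posterior concentration: (1.87, 18.75, 7.79), total = 28.41.
Var[θ_j] = α_j(Σα−α_j)/((Σα)²(Σα+1)) = 7.79·20.62/(28.41²·29.41) = 0.006767.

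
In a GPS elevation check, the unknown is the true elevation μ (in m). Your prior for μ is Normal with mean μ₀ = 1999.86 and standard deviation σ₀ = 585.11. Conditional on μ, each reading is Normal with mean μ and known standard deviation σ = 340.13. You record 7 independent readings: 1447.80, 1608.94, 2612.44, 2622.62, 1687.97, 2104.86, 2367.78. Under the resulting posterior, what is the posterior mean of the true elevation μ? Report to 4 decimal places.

2061.6473

For Normal data with known variance σ², a Normal(μ₀, σ₀²) prior on μ is conjugate. Posterior precision = 1/σ₀² + n/σ²; posterior mean is the precision-weighted average of μ₀ and x̄.
Σxᵢ = 1447.80 + 1608.94 + 2612.44 + 2622.62 + 1687.97 + 2104.86 + 2367.78 = 14452.41, so n·x̄ = 14452.41.
σ₀² = 585.11² = 342353.7121, σ² = 340.13² = 115688.4169; σ² + n·σ₀² = 115688.4169 + 7·342353.7121 = 2512164.4016.
Posterior mean = (μ₀/σ₀² + n·x̄/σ²)/(1/σ₀² + n/σ²) = (σ²·μ₀ + σ₀²·n·x̄)/(σ² + n·σ₀²) = (115688.4169·1999.86 + 342353.7121·14452.41)/2512164.4016 = 5179196849.712795/2512164.4016 = 2061.6473.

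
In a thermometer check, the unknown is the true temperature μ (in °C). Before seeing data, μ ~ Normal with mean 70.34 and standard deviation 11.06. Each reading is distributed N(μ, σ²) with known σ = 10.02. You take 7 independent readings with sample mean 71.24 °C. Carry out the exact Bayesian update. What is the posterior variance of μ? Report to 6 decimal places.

For Normal data with known variance σ², a Normal(μ₀, σ₀²) prior on μ is conjugate. Posterior precision = 1/σ₀² + n/σ²; posterior mean is the precision-weighted average of μ₀ and x̄.
σ₀² = 11.06² = 122.3236, σ² = 10.02² = 100.4004; σ² + n·σ₀² = 100.4004 + 7·122.3236 = 956.6656.
Posterior precision = 1/σ₀² + n/σ² = 1/122.3236 + 7/100.4004 = (σ² + n·σ₀²)/(σ₀²σ²) = 956.6656/(122.3236·100.4004); posterior variance σₙ² = σ₀²σ²/(σ² + n·σ₀²) = 122.3236·100.4004/956.6656 = 12.837650.

12.837650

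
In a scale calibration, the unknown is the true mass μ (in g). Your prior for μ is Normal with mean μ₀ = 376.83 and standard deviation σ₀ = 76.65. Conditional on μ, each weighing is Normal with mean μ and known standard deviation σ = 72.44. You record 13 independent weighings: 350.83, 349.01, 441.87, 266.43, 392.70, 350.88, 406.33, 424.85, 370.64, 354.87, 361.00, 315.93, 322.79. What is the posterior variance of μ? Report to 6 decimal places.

377.707522

For Normal data with known variance σ², a Normal(μ₀, σ₀²) prior on μ is conjugate. Posterior precision = 1/σ₀² + n/σ²; posterior mean is the precision-weighted average of μ₀ and x̄.
σ₀² = 76.65² = 5875.2225, σ² = 72.44² = 5247.5536; σ² + n·σ₀² = 5247.5536 + 13·5875.2225 = 81625.4461.
Posterior precision = 1/σ₀² + n/σ² = 1/5875.2225 + 13/5247.5536 = (σ² + n·σ₀²)/(σ₀²σ²) = 81625.4461/(5875.2225·5247.5536); posterior variance σₙ² = σ₀²σ²/(σ² + n·σ₀²) = 5875.2225·5247.5536/81625.4461 = 377.707522.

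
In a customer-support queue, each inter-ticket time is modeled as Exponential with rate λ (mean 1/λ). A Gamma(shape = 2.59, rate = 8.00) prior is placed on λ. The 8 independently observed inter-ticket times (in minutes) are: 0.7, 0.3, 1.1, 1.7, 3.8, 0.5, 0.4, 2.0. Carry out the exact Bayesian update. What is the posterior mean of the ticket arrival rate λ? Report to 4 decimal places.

With a Gamma(shape α, rate β) prior on the exponential rate λ, the posterior after n observations with total T = Σxᵢ is Gamma(α+n, β+T).
Sum of observations T = 10.5 minutes; n = 8.
Posterior: Gamma(2.59+8, 8.00+10.5) = Gamma(10.59, 18.50).
Posterior mean of λ = α/β = 10.59/18.50 = 0.5724.

0.5724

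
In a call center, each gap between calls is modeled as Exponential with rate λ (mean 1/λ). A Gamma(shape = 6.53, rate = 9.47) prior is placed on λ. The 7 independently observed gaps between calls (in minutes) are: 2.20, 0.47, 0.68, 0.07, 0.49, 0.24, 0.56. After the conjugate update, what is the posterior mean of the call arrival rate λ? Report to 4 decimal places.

0.9542

With a Gamma(shape α, rate β) prior on the exponential rate λ, the posterior after n observations with total T = Σxᵢ is Gamma(α+n, β+T).
Sum of observations T = 4.71 minutes; n = 7.
Posterior: Gamma(6.53+7, 9.47+4.71) = Gamma(13.53, 14.18).
Posterior mean of λ = α/β = 13.53/14.18 = 0.9542.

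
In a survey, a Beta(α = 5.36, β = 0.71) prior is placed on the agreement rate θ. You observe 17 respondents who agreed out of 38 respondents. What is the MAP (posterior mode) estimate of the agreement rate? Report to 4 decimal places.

0.5077

The Beta prior is conjugate to a Binomial/Bernoulli likelihood; the update adds successes to α and failures to β.
Posterior: Beta(α+k, β+n−k) = Beta(5.36+17, 0.71+21) = Beta(22.36, 21.71).
Mode of Beta(a,b) for a,b>1 is (a−1)/(a+b−2) = 21.36/42.07 = 0.5077.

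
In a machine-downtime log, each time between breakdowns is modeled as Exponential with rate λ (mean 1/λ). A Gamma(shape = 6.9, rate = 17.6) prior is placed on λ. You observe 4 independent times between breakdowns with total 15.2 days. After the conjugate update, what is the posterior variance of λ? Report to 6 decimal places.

0.010132

With a Gamma(shape α, rate β) prior on the exponential rate λ, the posterior after n observations with total T = Σxᵢ is Gamma(α+n, β+T).
Posterior: Gamma(6.9+4, 17.6+15.2) = Gamma(10.9, 32.8).
Var = α/β² = 0.010132.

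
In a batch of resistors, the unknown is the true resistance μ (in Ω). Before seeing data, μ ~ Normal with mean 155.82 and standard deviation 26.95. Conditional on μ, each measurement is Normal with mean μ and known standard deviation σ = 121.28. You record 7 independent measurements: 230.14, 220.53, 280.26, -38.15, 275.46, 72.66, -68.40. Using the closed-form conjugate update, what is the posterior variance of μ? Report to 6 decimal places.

For Normal data with known variance σ², a Normal(μ₀, σ₀²) prior on μ is conjugate. Posterior precision = 1/σ₀² + n/σ²; posterior mean is the precision-weighted average of μ₀ and x̄.
σ₀² = 26.95² = 726.3025, σ² = 121.28² = 14708.8384; σ² + n·σ₀² = 14708.8384 + 7·726.3025 = 19792.9559.
Posterior precision = 1/σ₀² + n/σ² = 1/726.3025 + 7/14708.8384 = (σ² + n·σ₀²)/(σ₀²σ²) = 19792.9559/(726.3025·14708.8384); posterior variance σₙ² = σ₀²σ²/(σ² + n·σ₀²) = 726.3025·14708.8384/19792.9559 = 539.740813.

539.740813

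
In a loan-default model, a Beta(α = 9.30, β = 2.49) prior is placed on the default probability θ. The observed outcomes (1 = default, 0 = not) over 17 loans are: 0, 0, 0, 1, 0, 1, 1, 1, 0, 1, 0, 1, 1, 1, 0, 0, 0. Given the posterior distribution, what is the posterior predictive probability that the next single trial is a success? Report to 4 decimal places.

0.6009

The Beta prior is conjugate to a Binomial/Bernoulli likelihood; the update adds successes to α and failures to β.
Posterior: Beta(α+k, β+n−k) = Beta(9.30+8, 2.49+9) = Beta(17.30, 11.49).
For a single future Bernoulli trial, P(success | data) = α/(α+β) = 0.6009.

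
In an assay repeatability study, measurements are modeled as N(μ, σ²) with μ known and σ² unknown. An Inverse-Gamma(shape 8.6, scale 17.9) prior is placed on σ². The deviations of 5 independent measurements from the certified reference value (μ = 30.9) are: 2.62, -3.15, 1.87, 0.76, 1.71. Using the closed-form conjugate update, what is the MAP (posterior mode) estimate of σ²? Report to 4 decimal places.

With known mean μ and an Inverse-Gamma(α, β) prior on σ², the Normal likelihood is conjugate: posterior is Inv-Gamma(α + n/2, β + Σ(xᵢ−μ)²/2).
Σ(xᵢ−μ)² = (2.62)² + (-3.15)² + (1.87)² + (0.76)² + (1.71)² = 23.7855.
Posterior: Inv-Gamma(8.6 + 5/2, 17.9 + 23.7855/2) = Inv-Gamma(11.10, 29.79275).
Mode = β/(α+1) = 29.79275/12.10 = 2.4622.

2.4622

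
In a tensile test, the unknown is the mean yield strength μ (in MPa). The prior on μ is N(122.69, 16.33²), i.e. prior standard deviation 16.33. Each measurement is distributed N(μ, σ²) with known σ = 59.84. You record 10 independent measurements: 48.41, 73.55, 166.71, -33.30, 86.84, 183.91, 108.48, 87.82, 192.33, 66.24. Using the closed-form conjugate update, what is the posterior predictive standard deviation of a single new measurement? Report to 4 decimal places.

For Normal data with known variance σ², a Normal(μ₀, σ₀²) prior on μ is conjugate. Posterior precision = 1/σ₀² + n/σ²; posterior mean is the precision-weighted average of μ₀ and x̄.
σ₀² = 16.33² = 266.6689, σ² = 59.84² = 3580.8256; σ² + n·σ₀² = 3580.8256 + 10·266.6689 = 6247.5146.
Posterior precision = 1/σ₀² + n/σ² = 1/266.6689 + 10/3580.8256 = (σ² + n·σ₀²)/(σ₀²σ²) = 6247.5146/(266.6689·3580.8256); posterior variance σₙ² = σ₀²σ²/(σ² + n·σ₀²) = 266.6689·3580.8256/6247.5146 = 152.843952.
Predictive variance for one new observation = σₙ² + σ² = 266.6689·3580.8256/6247.5146 + 3580.8256 = σ²·(σ₀² + 6247.5146)/6247.5146 = 3580.8256·6514.1835/6247.5146 = 3733.669552; SD = √(3580.8256·6514.1835/6247.5146) = 61.1038.

61.1038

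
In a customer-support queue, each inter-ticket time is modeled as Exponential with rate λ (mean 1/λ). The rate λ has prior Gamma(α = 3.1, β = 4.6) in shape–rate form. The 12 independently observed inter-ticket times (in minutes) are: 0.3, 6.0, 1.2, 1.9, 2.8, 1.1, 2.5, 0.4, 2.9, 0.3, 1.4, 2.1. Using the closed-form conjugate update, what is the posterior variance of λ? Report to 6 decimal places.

0.019967

With a Gamma(shape α, rate β) prior on the exponential rate λ, the posterior after n observations with total T = Σxᵢ is Gamma(α+n, β+T).
Sum of observations T = 22.9 minutes; n = 12.
Posterior: Gamma(3.1+12, 4.6+22.9) = Gamma(15.1, 27.5).
Var = α/β² = 0.019967.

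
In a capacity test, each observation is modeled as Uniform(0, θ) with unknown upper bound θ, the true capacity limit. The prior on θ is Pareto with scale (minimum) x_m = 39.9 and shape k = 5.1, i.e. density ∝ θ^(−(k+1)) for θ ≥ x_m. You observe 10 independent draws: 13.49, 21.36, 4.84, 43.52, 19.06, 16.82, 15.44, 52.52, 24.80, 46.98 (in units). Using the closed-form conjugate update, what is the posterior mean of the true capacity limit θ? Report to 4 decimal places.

56.2448

A Pareto(scale x_m, shape k) prior on the upper bound θ of Uniform(0, θ) is conjugate: posterior is Pareto(max(x_m, max xᵢ), k + n).
Sample maximum = 52.52; prior scale x_m = 39.9 → posterior scale = max = 52.52.
Posterior shape = 5.1 + 10 = 15.1.
E[θ|data] = k·x_m/(k−1) = 15.1·52.52/14.1 = 56.2448.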